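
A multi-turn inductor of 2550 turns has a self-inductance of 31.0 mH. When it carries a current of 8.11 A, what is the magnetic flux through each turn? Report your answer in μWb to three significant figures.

From L = NΦ_B/I, the flux per turn is Φ_B = LI/N.
Φ_B = (3.100×10^-2 H)(8.11 A)/2550 = 9.859×10^-5 Wb.

Φ_B ≈ 98.6 μWb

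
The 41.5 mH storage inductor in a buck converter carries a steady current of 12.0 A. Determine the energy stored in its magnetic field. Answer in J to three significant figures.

Stored magnetic energy: U = ½LI².
U = ½(4.150×10^-2 H)(12.0 A)² = 2.988 J.

U ≈ 2.99 J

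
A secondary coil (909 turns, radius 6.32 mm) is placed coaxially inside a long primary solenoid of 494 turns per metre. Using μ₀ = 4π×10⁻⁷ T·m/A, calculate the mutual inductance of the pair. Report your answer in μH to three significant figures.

The outer solenoid produces a uniform field B₁ = μ₀n₁I₁ across the inner coil,
so the flux linkage is N₂Φ = N₂B₁A₂ = μ₀n₁N₂A₂·I₁, giving M = μ₀n₁N₂A₂.
A₂ = πr² = π(6.320×10^-3 m)² = 1.2548×10^-4 m².
M = (4π×10⁻⁷)(494)(909)(1.2548×10^-4) = 7.081×10^-5 H.

M ≈ 70.8 μH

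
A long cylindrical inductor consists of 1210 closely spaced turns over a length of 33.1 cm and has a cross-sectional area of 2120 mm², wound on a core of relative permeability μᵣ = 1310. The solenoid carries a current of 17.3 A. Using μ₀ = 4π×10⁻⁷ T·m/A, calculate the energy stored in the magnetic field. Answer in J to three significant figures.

A = 2120 mm² = 2.120×10^-3 m².
L = μ₀μᵣN²A/ℓ = (4π×10⁻⁷)(1310)(1210)²(2.120×10^-3)/(0.331) = 15.44 H.
U = ½LI² = ½(15.44)(17.3)² = 2.310×10^3 J.

U ≈ 2310 J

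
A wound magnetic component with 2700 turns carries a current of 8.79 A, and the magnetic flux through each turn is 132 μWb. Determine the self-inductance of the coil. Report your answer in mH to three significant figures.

Self-inductance is defined by L = NΦ_B/I (flux linkage over current).
L = (2700)(1.320×10^-4 Wb)/(8.79 A) = 4.0546×10^-2 H.

L ≈ 40.5 mH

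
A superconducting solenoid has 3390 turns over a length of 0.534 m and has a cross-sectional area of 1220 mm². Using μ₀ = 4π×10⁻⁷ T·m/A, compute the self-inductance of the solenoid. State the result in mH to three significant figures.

A = 1220 mm² = 1.220×10^-3 m².
For a long solenoid, L = μ₀N²A/ℓ.
L = (4π×10⁻⁷)(3390)²(1.220×10^-3)/(0.534 m) = 3.299×10^-2 H.

L ≈ 33.0 mH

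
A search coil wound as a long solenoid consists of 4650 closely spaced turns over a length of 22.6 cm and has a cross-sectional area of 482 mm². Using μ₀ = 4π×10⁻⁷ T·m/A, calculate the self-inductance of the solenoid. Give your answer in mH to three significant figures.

A = 482 mm² = 4.820×10^-4 m².
For a long solenoid, L = μ₀N²A/ℓ.
L = (4π×10⁻⁷)(4650)²(4.820×10^-4)/(0.226 m) = 5.795×10^-2 H.

L ≈ 58.0 mH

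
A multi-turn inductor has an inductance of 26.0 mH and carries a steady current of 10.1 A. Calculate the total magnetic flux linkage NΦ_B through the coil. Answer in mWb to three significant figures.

NΦ_B ≈ 263 mWb

From L = NΦ_B/I, the flux linkage is NΦ_B = LI.
NΦ_B = (2.600×10^-2 H)(10.1 A) = 0.2626 Wb.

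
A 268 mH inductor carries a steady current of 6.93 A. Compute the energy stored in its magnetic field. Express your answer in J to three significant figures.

U ≈ 6.44 J

Stored magnetic energy: U = ½LI².
U = ½(0.268 H)(6.93 A)² = 6.435 J.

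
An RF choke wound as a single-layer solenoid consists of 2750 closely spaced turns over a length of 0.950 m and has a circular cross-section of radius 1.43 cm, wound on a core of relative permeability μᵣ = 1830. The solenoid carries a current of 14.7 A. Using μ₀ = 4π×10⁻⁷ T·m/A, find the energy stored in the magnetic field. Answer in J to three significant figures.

A = πr² = π(1.430×10^-2 m)² = 6.424×10^-4 m².
L = μ₀μᵣN²A/ℓ = (4π×10⁻⁷)(1830)(2750)²(6.424×10^-4)/(0.95) = 11.76 H.
U = ½LI² = ½(11.76)(14.7)² = 1.271×10^3 J.

U ≈ 1270 J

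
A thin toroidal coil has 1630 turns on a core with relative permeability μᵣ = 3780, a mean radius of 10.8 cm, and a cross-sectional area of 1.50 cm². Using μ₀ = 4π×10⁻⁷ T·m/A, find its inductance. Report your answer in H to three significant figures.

For a thin toroid, L = μ₀μᵣN²A/(2πR).
L = (4π×10⁻⁷)(3780)(1630)²(1.500×10^-4) / (2π×0.108 m) = 2.79 H.

L ≈ 2.79 H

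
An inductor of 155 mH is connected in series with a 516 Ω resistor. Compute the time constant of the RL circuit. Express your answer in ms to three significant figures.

τ = L/R = (0.155 H)/(516 Ω) = 3.004×10^-4 s.

τ ≈ 0.300 ms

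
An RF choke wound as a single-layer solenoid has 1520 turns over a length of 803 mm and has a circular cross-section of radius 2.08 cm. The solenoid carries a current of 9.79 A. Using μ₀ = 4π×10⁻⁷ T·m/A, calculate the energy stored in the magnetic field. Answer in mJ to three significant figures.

A = πr² = π(2.080×10^-2 m)² = 1.359×10^-3 m².
L = μ₀N²A/ℓ = (4π×10⁻⁷)(1520)²(1.359×10^-3)/(0.803) = 4.914×10^-3 H.
U = ½LI² = ½(4.914×10^-3)(9.79)² = 0.2355 J.

U ≈ 236 mJ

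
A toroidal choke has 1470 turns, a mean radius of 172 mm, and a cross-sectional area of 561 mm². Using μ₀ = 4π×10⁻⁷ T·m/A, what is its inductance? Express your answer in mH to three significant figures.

For a thin toroid, L = μ₀N²A/(2πR).
L = (4π×10⁻⁷)(1470)²(5.610×10^-4) / (2π×0.172 m) = 1.410×10^-3 H.

L ≈ 1.41 mH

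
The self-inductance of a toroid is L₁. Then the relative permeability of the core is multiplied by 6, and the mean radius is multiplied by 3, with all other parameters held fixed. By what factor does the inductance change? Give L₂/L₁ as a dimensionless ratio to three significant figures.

For a toroid, L ∝ μᵣN²A/R.
L₂/L₁ = (6) × (3)^-1 = 2.00.

L₂/L₁ = 2.00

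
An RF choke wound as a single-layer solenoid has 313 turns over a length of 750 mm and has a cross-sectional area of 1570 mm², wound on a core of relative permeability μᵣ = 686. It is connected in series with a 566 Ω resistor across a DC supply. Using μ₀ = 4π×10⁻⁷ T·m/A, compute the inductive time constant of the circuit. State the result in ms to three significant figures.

A = 1570 mm² = 1.570×10^-3 m².
L = μ₀μᵣN²A/ℓ = (4π×10⁻⁷)(686)(313)²(1.570×10^-3)/(0.75) = 0.1768 H.
τ = L/R = (0.1768)/(566) = 3.124×10^-4 s.

τ ≈ 0.312 ms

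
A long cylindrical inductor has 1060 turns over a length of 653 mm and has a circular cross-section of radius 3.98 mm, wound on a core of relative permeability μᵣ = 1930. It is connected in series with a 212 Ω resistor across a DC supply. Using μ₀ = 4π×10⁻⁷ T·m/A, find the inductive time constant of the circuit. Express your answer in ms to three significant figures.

A = πr² = π(3.980×10^-3 m)² = 4.976×10^-5 m².
L = μ₀μᵣN²A/ℓ = (4π×10⁻⁷)(1930)(1060)²(4.976×10^-5)/(0.653) = 0.2077 H.
τ = L/R = (0.2077)/(212) = 9.796×10^-4 s.

τ ≈ 0.980 ms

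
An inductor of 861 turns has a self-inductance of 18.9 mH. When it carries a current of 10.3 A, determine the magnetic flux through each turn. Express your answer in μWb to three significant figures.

Φ_B ≈ 226 μWb

From L = NΦ_B/I, the flux per turn is Φ_B = LI/N.
Φ_B = (1.890×10^-2 H)(10.3 A)/861 = 2.261×10^-4 Wb.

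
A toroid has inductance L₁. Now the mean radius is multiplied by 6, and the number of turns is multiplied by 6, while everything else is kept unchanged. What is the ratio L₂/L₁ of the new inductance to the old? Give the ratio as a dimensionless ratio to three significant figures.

L₂/L₁ = 6.00

For a toroid, L ∝ μᵣN²A/R.
L₂/L₁ = (6)^-1 × (6)^2 = 6.00.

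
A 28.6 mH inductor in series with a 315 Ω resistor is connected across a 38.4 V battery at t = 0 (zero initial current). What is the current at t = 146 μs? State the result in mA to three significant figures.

I ≈ 97.5 mA

τ = L/R = 2.860×10^-2/315 = 9.079×10^-5 s; final current I_∞ = ε/R = 38.4/315 = 0.1219 A.
I(t) = I_∞(1 − e^(−t/τ)) with t/τ = 1.608.
I = (0.1219)(1 − e^(−1.608)) = 9.749×10^-2 A.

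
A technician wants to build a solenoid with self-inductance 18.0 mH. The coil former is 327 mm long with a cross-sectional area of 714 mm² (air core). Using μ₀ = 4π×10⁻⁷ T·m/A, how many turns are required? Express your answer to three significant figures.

N ≈ 2560 turns

A = 714 mm² = 7.140×10^-4 m².
From L = μ₀N²A/ℓ, N = √(Lℓ / (μ₀A)).
N = √[(1.800×10^-2)(0.327) / ((4π×10⁻⁷)×7.140×10^-4)] = √(6.560×10^6) ≈ 2561.3.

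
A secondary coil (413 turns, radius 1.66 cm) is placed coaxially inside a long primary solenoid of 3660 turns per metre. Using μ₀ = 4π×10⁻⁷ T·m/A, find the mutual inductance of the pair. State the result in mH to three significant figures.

The outer solenoid produces a uniform field B₁ = μ₀n₁I₁ across the inner coil,
so the flux linkage is N₂Φ = N₂B₁A₂ = μ₀n₁N₂A₂·I₁, giving M = μ₀n₁N₂A₂.
A₂ = πr² = π(1.660×10^-2 m)² = 8.657×10^-4 m².
M = (4π×10⁻⁷)(3660)(413)(8.657×10^-4) = 1.644×10^-3 H.

M ≈ 1.64 mH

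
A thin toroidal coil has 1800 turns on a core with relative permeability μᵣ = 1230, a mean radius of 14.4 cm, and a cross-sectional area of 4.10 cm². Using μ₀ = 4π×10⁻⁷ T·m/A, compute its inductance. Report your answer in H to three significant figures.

L ≈ 2.27 H

For a thin toroid, L = μ₀μᵣN²A/(2πR).
L = (4π×10⁻⁷)(1230)(1800)²(4.100×10^-4) / (2π×0.144 m) = 2.269 H.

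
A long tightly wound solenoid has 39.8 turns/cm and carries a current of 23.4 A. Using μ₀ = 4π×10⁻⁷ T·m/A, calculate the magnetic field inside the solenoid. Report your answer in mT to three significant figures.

Inside a long solenoid, B = μ₀nI.
B = (4π×10⁻⁷)(3.980×10^3 m⁻¹)(23.4 A) = 0.117 T.

B ≈ 117 mT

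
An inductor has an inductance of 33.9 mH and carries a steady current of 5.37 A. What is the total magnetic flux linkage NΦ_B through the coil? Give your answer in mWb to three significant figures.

NΦ_B ≈ 182 mWb

From L = NΦ_B/I, the flux linkage is NΦ_B = LI.
NΦ_B = (3.390×10^-2 H)(5.37 A) = 0.182 Wb.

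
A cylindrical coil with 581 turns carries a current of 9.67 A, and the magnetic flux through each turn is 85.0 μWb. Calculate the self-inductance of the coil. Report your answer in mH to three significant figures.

Self-inductance is defined by L = NΦ_B/I (flux linkage over current).
L = (581)(8.500×10^-5 Wb)/(9.67 A) = 5.107×10^-3 H.

L ≈ 5.11 mH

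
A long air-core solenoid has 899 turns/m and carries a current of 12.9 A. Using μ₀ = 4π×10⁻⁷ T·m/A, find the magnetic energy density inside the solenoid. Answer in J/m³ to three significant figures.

u ≈ 84.5 J/m³

B = μ₀nI = (4π×10⁻⁷)(899)(12.9) = 1.457×10^-2 T.
u = B²/(2μ₀) = (1.457×10^-2)²/(2×4π×10⁻⁷) = 84.5 J/m³.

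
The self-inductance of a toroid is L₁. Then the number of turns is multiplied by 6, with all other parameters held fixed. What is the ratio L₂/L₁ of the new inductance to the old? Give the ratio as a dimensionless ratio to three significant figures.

L₂/L₁ = 36.0

For a toroid, L ∝ μᵣN²A/R.
L₂/L₁ = (6)^2 = 36.0.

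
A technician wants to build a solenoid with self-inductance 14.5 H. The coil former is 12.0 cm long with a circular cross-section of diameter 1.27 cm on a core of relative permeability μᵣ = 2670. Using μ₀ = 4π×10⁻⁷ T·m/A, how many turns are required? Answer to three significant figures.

A = π(d/2)² = π(6.350×10^-3 m)² = 1.267×10^-4 m².
From L = μ₀μᵣN²A/ℓ, N = √(Lℓ / (μ₀μᵣA)).
N = √[(14.5)(0.12) / ((4π×10⁻⁷)(2670)×1.267×10^-4)] = √(4.094×10^6) ≈ 2023.3.

N ≈ 2020 turns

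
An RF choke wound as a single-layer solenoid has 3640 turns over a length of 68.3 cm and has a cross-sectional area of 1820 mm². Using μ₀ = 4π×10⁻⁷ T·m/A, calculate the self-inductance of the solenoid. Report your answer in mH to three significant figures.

A = 1820 mm² = 1.820×10^-3 m².
For a long solenoid, L = μ₀N²A/ℓ.
L = (4π×10⁻⁷)(3640)²(1.820×10^-3)/(0.683 m) = 4.437×10^-2 H.

L ≈ 44.4 mH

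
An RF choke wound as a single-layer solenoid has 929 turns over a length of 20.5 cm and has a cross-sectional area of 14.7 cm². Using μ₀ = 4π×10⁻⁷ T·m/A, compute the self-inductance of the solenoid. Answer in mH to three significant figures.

L ≈ 7.78 mH

A = 14.7 cm² = 1.470×10^-3 m².
For a long solenoid, L = μ₀N²A/ℓ.
L = (4π×10⁻⁷)(929)²(1.470×10^-3)/(0.205 m) = 7.777×10^-3 H.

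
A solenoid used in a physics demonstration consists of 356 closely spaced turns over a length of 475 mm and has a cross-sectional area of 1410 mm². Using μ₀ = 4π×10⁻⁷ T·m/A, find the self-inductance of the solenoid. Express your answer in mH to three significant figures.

A = 1410 mm² = 1.410×10^-3 m².
For a long solenoid, L = μ₀N²A/ℓ.
L = (4π×10⁻⁷)(356)²(1.410×10^-3)/(0.475 m) = 4.728×10^-4 H.

L ≈ 0.473 mH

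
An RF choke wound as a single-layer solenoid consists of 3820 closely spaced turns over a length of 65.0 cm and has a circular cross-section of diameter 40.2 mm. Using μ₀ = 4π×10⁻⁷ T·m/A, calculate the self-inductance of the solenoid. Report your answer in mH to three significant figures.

L ≈ 35.8 mH

A = π(d/2)² = π(2.010×10^-2 m)² = 1.269×10^-3 m².
For a long solenoid, L = μ₀N²A/ℓ.
L = (4π×10⁻⁷)(3820)²(1.269×10^-3)/(0.65 m) = 3.581×10^-2 H.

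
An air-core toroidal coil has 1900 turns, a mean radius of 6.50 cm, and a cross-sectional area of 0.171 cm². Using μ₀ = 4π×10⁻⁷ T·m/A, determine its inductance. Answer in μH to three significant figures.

L ≈ 190 μH

For a thin toroid, L = μ₀N²A/(2πR).
L = (4π×10⁻⁷)(1900)²(1.710×10^-5) / (2π×6.500×10^-2 m) = 1.899×10^-4 H.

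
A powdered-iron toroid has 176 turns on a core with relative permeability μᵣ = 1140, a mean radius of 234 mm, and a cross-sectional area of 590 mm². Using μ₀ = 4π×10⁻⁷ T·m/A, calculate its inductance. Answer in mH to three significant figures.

L ≈ 17.8 mH

For a thin toroid, L = μ₀μᵣN²A/(2πR).
L = (4π×10⁻⁷)(1140)(176)²(5.900×10^-4) / (2π×0.234 m) = 1.781×10^-2 H.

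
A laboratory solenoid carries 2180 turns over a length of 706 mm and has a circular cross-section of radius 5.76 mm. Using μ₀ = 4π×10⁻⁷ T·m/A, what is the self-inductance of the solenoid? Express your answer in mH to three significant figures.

A = πr² = π(5.760×10^-3 m)² = 1.042×10^-4 m².
For a long solenoid, L = μ₀N²A/ℓ.
L = (4π×10⁻⁷)(2180)²(1.042×10^-4)/(0.706 m) = 8.817×10^-4 H.

L ≈ 0.882 mH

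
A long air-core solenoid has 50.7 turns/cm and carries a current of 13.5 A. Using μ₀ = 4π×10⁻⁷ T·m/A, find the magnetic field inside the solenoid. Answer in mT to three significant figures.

B ≈ 86.0 mT

Inside a long solenoid, B = μ₀nI.
B = (4π×10⁻⁷)(5.070×10^3 m⁻¹)(13.5 A) = 8.601×10^-2 T.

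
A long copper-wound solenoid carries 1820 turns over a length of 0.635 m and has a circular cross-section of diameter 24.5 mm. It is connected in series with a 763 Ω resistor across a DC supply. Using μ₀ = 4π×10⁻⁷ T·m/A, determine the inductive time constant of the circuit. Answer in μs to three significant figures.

A = π(d/2)² = π(1.225×10^-2 m)² = 4.714×10^-4 m².
L = μ₀N²A/ℓ = (4π×10⁻⁷)(1820)²(4.714×10^-4)/(0.635) = 3.090×10^-3 H.
τ = L/R = (3.090×10^-3)/(763) = 4.050×10^-6 s.

τ ≈ 4.05 μs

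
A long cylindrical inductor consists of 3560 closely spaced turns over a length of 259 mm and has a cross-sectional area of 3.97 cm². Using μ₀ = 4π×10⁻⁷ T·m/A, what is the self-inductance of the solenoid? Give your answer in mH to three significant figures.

A = 3.97 cm² = 3.970×10^-4 m².
For a long solenoid, L = μ₀N²A/ℓ.
L = (4π×10⁻⁷)(3560)²(3.970×10^-4)/(0.259 m) = 2.441×10^-2 H.

L ≈ 24.4 mH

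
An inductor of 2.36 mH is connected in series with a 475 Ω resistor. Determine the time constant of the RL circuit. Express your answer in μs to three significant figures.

τ = L/R = (2.360×10^-3 H)/(475 Ω) = 4.968×10^-6 s.

τ ≈ 4.97 μs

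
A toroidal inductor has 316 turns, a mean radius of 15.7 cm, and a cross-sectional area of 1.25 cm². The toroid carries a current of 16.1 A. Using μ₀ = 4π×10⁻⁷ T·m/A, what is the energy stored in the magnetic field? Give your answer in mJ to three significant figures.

U ≈ 2.06 mJ

L = μ₀N²A/(2πR) = (4π×10⁻⁷)(316)²(1.250×10^-4)/(2π×0.157) = 1.590×10^-5 H.
U = ½LI² = ½(1.590×10^-5)(16.1)² = 2.061×10^-3 J.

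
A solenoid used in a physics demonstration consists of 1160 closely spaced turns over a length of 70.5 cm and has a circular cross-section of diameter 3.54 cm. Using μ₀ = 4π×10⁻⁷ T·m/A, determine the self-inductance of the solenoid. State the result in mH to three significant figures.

A = π(d/2)² = π(1.770×10^-2 m)² = 9.842×10^-4 m².
For a long solenoid, L = μ₀N²A/ℓ.
L = (4π×10⁻⁷)(1160)²(9.842×10^-4)/(0.705 m) = 2.361×10^-3 H.

L ≈ 2.36 mH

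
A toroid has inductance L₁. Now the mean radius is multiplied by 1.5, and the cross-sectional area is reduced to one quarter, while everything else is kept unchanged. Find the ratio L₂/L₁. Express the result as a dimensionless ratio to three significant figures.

For a toroid, L ∝ μᵣN²A/R.
L₂/L₁ = (1.5)^-1 × (0.25) = 0.167.

L₂/L₁ = 0.167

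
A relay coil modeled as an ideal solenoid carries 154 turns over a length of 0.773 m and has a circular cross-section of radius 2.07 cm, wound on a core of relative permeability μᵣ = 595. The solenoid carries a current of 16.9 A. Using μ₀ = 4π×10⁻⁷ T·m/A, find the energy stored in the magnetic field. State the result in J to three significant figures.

A = πr² = π(2.070×10^-2 m)² = 1.346×10^-3 m².
L = μ₀μᵣN²A/ℓ = (4π×10⁻⁷)(595)(154)²(1.346×10^-3)/(0.773) = 3.088×10^-2 H.
U = ½LI² = ½(3.088×10^-2)(16.9)² = 4.41 J.

U ≈ 4.41 J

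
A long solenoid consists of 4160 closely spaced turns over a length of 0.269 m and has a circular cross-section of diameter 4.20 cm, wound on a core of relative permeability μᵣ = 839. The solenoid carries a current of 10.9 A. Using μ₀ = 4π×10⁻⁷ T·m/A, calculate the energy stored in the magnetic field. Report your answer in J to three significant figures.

A = π(d/2)² = π(2.100×10^-2 m)² = 1.385×10^-3 m².
L = μ₀μᵣN²A/ℓ = (4π×10⁻⁷)(839)(4160)²(1.385×10^-3)/(0.269) = 93.97 H.
U = ½LI² = ½(93.97)(10.9)² = 5.582×10^3 J.

U ≈ 5580 J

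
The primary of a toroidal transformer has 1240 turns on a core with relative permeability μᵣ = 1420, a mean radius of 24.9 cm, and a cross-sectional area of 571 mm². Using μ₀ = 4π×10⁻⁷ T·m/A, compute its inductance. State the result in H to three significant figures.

L ≈ 1.00 H

For a thin toroid, L = μ₀μᵣN²A/(2πR).
L = (4π×10⁻⁷)(1420)(1240)²(5.710×10^-4) / (2π×0.249 m) = 1.001 H.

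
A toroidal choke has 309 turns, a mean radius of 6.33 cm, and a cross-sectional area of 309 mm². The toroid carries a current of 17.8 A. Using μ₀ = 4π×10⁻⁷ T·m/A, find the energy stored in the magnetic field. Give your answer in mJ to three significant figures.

L = μ₀N²A/(2πR) = (4π×10⁻⁷)(309)²(3.090×10^-4)/(2π×6.330×10^-2) = 9.322×10^-5 H.
U = ½LI² = ½(9.322×10^-5)(17.8)² = 1.477×10^-2 J.

U ≈ 14.8 mJ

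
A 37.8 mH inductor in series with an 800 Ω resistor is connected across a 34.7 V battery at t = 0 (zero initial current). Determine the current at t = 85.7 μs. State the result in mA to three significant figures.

I ≈ 36.3 mA

τ = L/R = 3.780×10^-2/800 = 4.725×10^-5 s; final current I_∞ = ε/R = 34.7/800 = 4.338×10^-2 A.
I(t) = I_∞(1 − e^(−t/τ)) with t/τ = 1.814.
I = (4.338×10^-2)(1 − e^(−1.814)) = 3.630×10^-2 A.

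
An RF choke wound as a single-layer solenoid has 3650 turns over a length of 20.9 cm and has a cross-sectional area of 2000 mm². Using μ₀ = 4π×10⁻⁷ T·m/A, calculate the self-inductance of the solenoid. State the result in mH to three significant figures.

L ≈ 160 mH

A = 2000 mm² = 2.000×10^-3 m².
For a long solenoid, L = μ₀N²A/ℓ.
L = (4π×10⁻⁷)(3650)²(2.000×10^-3)/(0.209 m) = 0.1602 H.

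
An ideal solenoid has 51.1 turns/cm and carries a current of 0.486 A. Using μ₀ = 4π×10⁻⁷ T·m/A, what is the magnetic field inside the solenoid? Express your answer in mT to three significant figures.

Inside a long solenoid, B = μ₀nI.
B = (4π×10⁻⁷)(5.110×10^3 m⁻¹)(0.486 A) = 3.121×10^-3 T.

B ≈ 3.12 mT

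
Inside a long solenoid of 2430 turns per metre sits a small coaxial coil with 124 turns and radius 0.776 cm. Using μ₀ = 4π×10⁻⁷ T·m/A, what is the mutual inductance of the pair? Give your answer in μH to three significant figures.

The outer solenoid produces a uniform field B₁ = μ₀n₁I₁ across the inner coil,
so the flux linkage is N₂Φ = N₂B₁A₂ = μ₀n₁N₂A₂·I₁, giving M = μ₀n₁N₂A₂.
A₂ = πr² = π(7.760×10^-3 m)² = 1.892×10^-4 m².
M = (4π×10⁻⁷)(2430)(124)(1.892×10^-4) = 7.163×10^-5 H.

M ≈ 71.6 μH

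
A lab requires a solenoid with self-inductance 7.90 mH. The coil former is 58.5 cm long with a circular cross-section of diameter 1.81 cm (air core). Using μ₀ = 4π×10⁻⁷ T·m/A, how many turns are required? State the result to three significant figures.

N ≈ 3780 turns

A = π(d/2)² = π(9.050×10^-3 m)² = 2.573×10^-4 m².
From L = μ₀N²A/ℓ, N = √(Lℓ / (μ₀A)).
N = √[(7.900×10^-3)(0.585) / ((4π×10⁻⁷)×2.573×10^-4)] = √(1.429×10^7) ≈ 3780.6.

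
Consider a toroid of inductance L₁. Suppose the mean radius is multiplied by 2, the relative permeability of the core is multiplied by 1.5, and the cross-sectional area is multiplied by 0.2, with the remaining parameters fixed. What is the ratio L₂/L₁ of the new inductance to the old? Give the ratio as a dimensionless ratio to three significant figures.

L₂/L₁ = 0.150

For a toroid, L ∝ μᵣN²A/R.
L₂/L₁ = (2)^-1 × (1.5) × (0.2) = 0.150.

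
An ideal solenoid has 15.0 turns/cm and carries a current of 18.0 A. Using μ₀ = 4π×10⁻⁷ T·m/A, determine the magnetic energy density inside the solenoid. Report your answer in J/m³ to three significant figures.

B = μ₀nI = (4π×10⁻⁷)(1.500×10^3)(18.0) = 3.393×10^-2 T.
u = B²/(2μ₀) = (3.393×10^-2)²/(2×4π×10⁻⁷) = 458 J/m³.

u ≈ 458 J/m³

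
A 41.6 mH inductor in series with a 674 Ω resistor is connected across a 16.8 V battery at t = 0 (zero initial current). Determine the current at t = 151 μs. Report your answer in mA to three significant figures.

τ = L/R = 4.160×10^-2/674 = 6.172×10^-5 s; final current I_∞ = ε/R = 16.8/674 = 2.493×10^-2 A.
I(t) = I_∞(1 − e^(−t/τ)) with t/τ = 2.446.
I = (2.493×10^-2)(1 − e^(−2.446)) = 2.277×10^-2 A.

I ≈ 22.8 mA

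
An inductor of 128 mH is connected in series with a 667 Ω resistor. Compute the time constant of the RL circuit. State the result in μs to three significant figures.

τ = L/R = (0.128 H)/(667 Ω) = 1.919×10^-4 s.

τ ≈ 192 μs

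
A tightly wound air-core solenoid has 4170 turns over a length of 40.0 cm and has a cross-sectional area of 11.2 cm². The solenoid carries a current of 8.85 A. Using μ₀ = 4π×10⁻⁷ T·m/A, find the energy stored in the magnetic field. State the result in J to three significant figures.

A = 11.2 cm² = 1.120×10^-3 m².
L = μ₀N²A/ℓ = (4π×10⁻⁷)(4170)²(1.120×10^-3)/(0.4) = 6.118×10^-2 H.
U = ½LI² = ½(6.118×10^-2)(8.85)² = 2.396 J.

U ≈ 2.40 J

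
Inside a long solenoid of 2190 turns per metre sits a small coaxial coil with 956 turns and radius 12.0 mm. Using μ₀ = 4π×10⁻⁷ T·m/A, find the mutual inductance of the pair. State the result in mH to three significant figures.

M ≈ 1.19 mH

The outer solenoid produces a uniform field B₁ = μ₀n₁I₁ across the inner coil,
so the flux linkage is N₂Φ = N₂B₁A₂ = μ₀n₁N₂A₂·I₁, giving M = μ₀n₁N₂A₂.
A₂ = πr² = π(1.200×10^-2 m)² = 4.524×10^-4 m².
M = (4π×10⁻⁷)(2190)(956)(4.524×10^-4) = 1.190×10^-3 H.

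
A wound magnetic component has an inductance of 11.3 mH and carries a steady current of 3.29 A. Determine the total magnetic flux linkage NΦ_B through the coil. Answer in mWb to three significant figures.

NΦ_B ≈ 37.2 mWb

From L = NΦ_B/I, the flux linkage is NΦ_B = LI.
NΦ_B = (1.130×10^-2 H)(3.29 A) = 3.718×10^-2 Wb.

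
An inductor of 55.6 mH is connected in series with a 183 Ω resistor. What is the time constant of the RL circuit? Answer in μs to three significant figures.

τ ≈ 304 μs

τ = L/R = (5.560×10^-2 H)/(183 Ω) = 3.038×10^-4 s.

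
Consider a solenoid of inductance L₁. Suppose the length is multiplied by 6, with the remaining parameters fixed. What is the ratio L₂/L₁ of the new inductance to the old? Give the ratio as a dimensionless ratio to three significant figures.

L₂/L₁ = 0.167

For a solenoid, L ∝ μᵣN²A/ℓ.
L₂/L₁ = (6)^-1 = 0.167.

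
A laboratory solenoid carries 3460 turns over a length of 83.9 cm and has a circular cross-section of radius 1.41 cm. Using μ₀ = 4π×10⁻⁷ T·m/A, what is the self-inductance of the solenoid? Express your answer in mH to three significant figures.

L ≈ 11.2 mH

A = πr² = π(1.410×10^-2 m)² = 6.246×10^-4 m².
For a long solenoid, L = μ₀N²A/ℓ.
L = (4π×10⁻⁷)(3460)²(6.246×10^-4)/(0.839 m) = 1.120×10^-2 H.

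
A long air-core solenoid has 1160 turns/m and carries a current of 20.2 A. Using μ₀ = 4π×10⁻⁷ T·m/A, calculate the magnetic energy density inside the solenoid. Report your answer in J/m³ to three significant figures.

B = μ₀nI = (4π×10⁻⁷)(1.160×10^3)(20.2) = 2.9446×10^-2 T.
u = B²/(2μ₀) = (2.9446×10^-2)²/(2×4π×10⁻⁷) = 345 J/m³.

u ≈ 345 J/m³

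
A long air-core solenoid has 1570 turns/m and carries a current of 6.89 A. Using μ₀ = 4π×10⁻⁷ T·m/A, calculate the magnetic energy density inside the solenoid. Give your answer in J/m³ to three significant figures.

u ≈ 73.5 J/m³

B = μ₀nI = (4π×10⁻⁷)(1.570×10^3)(6.89) = 1.359×10^-2 T.
u = B²/(2μ₀) = (1.359×10^-2)²/(2×4π×10⁻⁷) = 73.52 J/m³.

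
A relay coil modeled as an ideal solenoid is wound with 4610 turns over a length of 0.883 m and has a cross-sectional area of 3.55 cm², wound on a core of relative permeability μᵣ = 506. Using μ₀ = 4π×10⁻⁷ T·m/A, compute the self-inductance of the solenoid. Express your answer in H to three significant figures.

A = 3.55 cm² = 3.550×10^-4 m².
For a long solenoid, L = μ₀μᵣN²A/ℓ.
L = (4π×10⁻⁷)(506)(4610)²(3.550×10^-4)/(0.883 m) = 5.433 H.

L ≈ 5.43 H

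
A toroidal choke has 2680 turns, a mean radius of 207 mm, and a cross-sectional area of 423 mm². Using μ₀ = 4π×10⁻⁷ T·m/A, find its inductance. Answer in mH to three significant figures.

L ≈ 2.94 mH

For a thin toroid, L = μ₀N²A/(2πR).
L = (4π×10⁻⁷)(2680)²(4.230×10^-4) / (2π×0.207 m) = 2.935×10^-3 H.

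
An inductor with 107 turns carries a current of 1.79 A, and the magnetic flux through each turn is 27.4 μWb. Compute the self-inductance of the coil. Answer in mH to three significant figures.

Self-inductance is defined by L = NΦ_B/I (flux linkage over current).
L = (107)(2.740×10^-5 Wb)/(1.79 A) = 1.638×10^-3 H.

L ≈ 1.64 mH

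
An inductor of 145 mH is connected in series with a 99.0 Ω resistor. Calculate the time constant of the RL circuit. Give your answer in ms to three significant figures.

τ = L/R = (0.145 H)/(99.0 Ω) = 1.4646×10^-3 s.

τ ≈ 1.46 ms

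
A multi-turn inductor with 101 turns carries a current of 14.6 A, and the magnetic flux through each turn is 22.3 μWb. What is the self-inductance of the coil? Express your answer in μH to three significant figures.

Self-inductance is defined by L = NΦ_B/I (flux linkage over current).
L = (101)(2.230×10^-5 Wb)/(14.6 A) = 1.543×10^-4 H.

L ≈ 154 μH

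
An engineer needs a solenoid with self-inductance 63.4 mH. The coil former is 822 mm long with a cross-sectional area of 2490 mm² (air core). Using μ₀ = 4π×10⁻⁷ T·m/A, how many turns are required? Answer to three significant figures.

A = 2490 mm² = 2.490×10^-3 m².
From L = μ₀N²A/ℓ, N = √(Lℓ / (μ₀A)).
N = √[(6.340×10^-2)(0.822) / ((4π×10⁻⁷)×2.490×10^-3)] = √(1.666×10^7) ≈ 4081.1.

N ≈ 4080 turns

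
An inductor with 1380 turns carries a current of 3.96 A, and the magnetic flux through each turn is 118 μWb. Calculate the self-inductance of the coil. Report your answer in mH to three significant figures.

Self-inductance is defined by L = NΦ_B/I (flux linkage over current).
L = (1380)(1.180×10^-4 Wb)/(3.96 A) = 4.112×10^-2 H.

L ≈ 41.1 mH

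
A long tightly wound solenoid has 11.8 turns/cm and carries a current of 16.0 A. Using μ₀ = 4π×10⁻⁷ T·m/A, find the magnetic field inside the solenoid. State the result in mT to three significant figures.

Inside a long solenoid, B = μ₀nI.
B = (4π×10⁻⁷)(1.180×10^3 m⁻¹)(16.0 A) = 2.373×10^-2 T.

B ≈ 23.7 mT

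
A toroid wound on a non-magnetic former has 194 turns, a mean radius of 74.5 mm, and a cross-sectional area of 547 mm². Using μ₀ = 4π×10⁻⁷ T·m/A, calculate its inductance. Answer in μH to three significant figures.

L ≈ 55.3 μH

For a thin toroid, L = μ₀N²A/(2πR).
L = (4π×10⁻⁷)(194)²(5.470×10^-4) / (2π×7.450×10^-2 m) = 5.527×10^-5 H.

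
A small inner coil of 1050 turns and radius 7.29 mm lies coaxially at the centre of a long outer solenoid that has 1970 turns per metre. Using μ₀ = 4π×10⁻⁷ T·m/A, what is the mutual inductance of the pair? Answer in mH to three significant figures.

M ≈ 0.434 mH

The outer solenoid produces a uniform field B₁ = μ₀n₁I₁ across the inner coil,
so the flux linkage is N₂Φ = N₂B₁A₂ = μ₀n₁N₂A₂·I₁, giving M = μ₀n₁N₂A₂.
A₂ = πr² = π(7.290×10^-3 m)² = 1.670×10^-4 m².
M = (4π×10⁻⁷)(1970)(1050)(1.670×10^-4) = 4.340×10^-4 H.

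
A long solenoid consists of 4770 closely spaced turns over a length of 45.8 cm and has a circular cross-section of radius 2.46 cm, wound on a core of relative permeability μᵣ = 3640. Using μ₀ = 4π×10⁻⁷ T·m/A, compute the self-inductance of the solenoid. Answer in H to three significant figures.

A = πr² = π(2.460×10^-2 m)² = 1.901×10^-3 m².
For a long solenoid, L = μ₀μᵣN²A/ℓ.
L = (4π×10⁻⁷)(3640)(4770)²(1.901×10^-3)/(0.458 m) = 432 H.

L ≈ 432 H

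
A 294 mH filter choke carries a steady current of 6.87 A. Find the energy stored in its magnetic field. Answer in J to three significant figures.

U ≈ 6.94 J

Stored magnetic energy: U = ½LI².
U = ½(0.294 H)(6.87 A)² = 6.938 J.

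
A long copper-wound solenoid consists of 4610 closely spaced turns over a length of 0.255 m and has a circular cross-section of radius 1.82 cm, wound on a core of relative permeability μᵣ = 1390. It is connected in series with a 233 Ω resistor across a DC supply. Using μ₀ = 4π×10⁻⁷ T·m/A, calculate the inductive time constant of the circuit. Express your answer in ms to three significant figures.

A = πr² = π(1.820×10^-2 m)² = 1.041×10^-3 m².
L = μ₀μᵣN²A/ℓ = (4π×10⁻⁷)(1390)(4610)²(1.041×10^-3)/(0.255) = 151.49 H.
τ = L/R = (151.49)/(233) = 0.6502 s.

τ ≈ 650 ms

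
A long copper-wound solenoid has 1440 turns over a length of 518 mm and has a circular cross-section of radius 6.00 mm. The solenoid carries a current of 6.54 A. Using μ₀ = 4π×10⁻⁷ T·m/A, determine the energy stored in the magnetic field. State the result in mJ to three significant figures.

A = πr² = π(6.000×10^-3 m)² = 1.131×10^-4 m².
L = μ₀N²A/ℓ = (4π×10⁻⁷)(1440)²(1.131×10^-4)/(0.518) = 5.689×10^-4 H.
U = ½LI² = ½(5.689×10^-4)(6.54)² = 1.217×10^-2 J.

U ≈ 12.2 mJ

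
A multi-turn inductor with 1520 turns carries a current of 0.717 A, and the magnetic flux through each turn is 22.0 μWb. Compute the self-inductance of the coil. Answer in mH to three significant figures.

L ≈ 46.6 mH

Self-inductance is defined by L = NΦ_B/I (flux linkage over current).
L = (1520)(2.200×10^-5 Wb)/(0.717 A) = 4.664×10^-2 H.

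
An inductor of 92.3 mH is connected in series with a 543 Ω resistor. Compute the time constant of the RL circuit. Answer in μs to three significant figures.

τ = L/R = (9.230×10^-2 H)/(543 Ω) = 1.700×10^-4 s.

τ ≈ 170 μs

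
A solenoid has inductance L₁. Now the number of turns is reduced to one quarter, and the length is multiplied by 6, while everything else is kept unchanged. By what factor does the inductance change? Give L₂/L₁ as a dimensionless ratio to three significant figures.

For a solenoid, L ∝ μᵣN²A/ℓ.
L₂/L₁ = (0.25)^2 × (6)^-1 = 0.0104.

L₂/L₁ = 0.0104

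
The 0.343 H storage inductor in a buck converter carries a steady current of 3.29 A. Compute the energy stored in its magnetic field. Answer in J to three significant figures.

U ≈ 1.86 J

Stored magnetic energy: U = ½LI².
U = ½(0.343 H)(3.29 A)² = 1.856 J.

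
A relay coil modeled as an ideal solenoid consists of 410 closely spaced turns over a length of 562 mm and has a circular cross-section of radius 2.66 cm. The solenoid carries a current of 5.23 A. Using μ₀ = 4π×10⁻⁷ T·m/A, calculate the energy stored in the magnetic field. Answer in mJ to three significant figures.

U ≈ 11.4 mJ

A = πr² = π(2.660×10^-2 m)² = 2.223×10^-3 m².
L = μ₀N²A/ℓ = (4π×10⁻⁷)(410)²(2.223×10^-3)/(0.562) = 8.355×10^-4 H.
U = ½LI² = ½(8.355×10^-4)(5.23)² = 1.143×10^-2 J.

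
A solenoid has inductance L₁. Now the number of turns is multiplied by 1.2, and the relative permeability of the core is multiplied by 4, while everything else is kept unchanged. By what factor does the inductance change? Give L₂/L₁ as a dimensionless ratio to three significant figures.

For a solenoid, L ∝ μᵣN²A/ℓ.
L₂/L₁ = (1.2)^2 × (4) = 5.76.

L₂/L₁ = 5.76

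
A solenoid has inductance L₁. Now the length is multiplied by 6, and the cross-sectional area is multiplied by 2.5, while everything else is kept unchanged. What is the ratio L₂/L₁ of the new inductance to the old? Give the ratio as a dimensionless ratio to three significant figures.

L₂/L₁ = 0.417

For a solenoid, L ∝ μᵣN²A/ℓ.
L₂/L₁ = (6)^-1 × (2.5) = 0.417.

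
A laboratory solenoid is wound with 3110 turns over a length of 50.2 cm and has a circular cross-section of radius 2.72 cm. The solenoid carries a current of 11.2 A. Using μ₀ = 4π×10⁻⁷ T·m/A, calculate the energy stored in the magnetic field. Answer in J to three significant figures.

U ≈ 3.53 J

A = πr² = π(2.720×10^-2 m)² = 2.324×10^-3 m².
L = μ₀N²A/ℓ = (4π×10⁻⁷)(3110)²(2.324×10^-3)/(0.502) = 5.627×10^-2 H.
U = ½LI² = ½(5.627×10^-2)(11.2)² = 3.53 J.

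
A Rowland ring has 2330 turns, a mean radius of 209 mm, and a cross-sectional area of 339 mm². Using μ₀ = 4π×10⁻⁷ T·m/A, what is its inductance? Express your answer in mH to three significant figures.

For a thin toroid, L = μ₀N²A/(2πR).
L = (4π×10⁻⁷)(2330)²(3.390×10^-4) / (2π×0.209 m) = 1.761×10^-3 H.

L ≈ 1.76 mH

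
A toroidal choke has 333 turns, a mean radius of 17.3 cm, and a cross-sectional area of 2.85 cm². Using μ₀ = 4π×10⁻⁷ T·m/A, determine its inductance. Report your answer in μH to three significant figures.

For a thin toroid, L = μ₀N²A/(2πR).
L = (4π×10⁻⁷)(333)²(2.850×10^-4) / (2π×0.173 m) = 3.654×10^-5 H.

L ≈ 36.5 μH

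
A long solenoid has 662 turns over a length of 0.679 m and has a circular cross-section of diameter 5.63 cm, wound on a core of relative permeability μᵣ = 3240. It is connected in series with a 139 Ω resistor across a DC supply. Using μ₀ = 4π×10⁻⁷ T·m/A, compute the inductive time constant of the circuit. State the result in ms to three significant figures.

τ ≈ 47.1 ms

A = π(d/2)² = π(2.815×10^-2 m)² = 2.489×10^-3 m².
L = μ₀μᵣN²A/ℓ = (4π×10⁻⁷)(3240)(662)²(2.489×10^-3)/(0.679) = 6.542 H.
τ = L/R = (6.542)/(139) = 4.706×10^-2 s.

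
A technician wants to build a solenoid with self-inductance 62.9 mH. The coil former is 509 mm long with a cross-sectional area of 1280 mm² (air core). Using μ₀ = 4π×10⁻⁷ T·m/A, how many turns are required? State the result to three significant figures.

N ≈ 4460 turns

A = 1280 mm² = 1.280×10^-3 m².
From L = μ₀N²A/ℓ, N = √(Lℓ / (μ₀A)).
N = √[(6.290×10^-2)(0.509) / ((4π×10⁻⁷)×1.280×10^-3)] = √(1.990×10^7) ≈ 4461.4.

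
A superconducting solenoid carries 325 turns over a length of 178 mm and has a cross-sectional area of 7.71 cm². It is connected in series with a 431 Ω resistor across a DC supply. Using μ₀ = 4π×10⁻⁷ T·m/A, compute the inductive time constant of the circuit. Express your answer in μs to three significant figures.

τ ≈ 1.33 μs

A = 7.71 cm² = 7.710×10^-4 m².
L = μ₀N²A/ℓ = (4π×10⁻⁷)(325)²(7.710×10^-4)/(0.178) = 5.749×10^-4 H.
τ = L/R = (5.749×10^-4)/(431) = 1.334×10^-6 s.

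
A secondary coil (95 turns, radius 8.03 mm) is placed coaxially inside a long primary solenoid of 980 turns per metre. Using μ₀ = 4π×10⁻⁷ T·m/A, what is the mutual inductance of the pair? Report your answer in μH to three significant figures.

The outer solenoid produces a uniform field B₁ = μ₀n₁I₁ across the inner coil,
so the flux linkage is N₂Φ = N₂B₁A₂ = μ₀n₁N₂A₂·I₁, giving M = μ₀n₁N₂A₂.
A₂ = πr² = π(8.030×10^-3 m)² = 2.026×10^-4 m².
M = (4π×10⁻⁷)(980)(95)(2.026×10^-4) = 2.370×10^-5 H.

M ≈ 23.7 μH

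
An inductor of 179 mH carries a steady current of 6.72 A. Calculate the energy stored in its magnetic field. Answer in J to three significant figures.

U ≈ 4.04 J

Stored magnetic energy: U = ½LI².
U = ½(0.179 H)(6.72 A)² = 4.042 J.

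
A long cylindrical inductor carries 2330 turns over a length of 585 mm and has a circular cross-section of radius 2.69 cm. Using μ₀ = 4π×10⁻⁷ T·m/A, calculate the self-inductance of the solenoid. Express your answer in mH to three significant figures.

A = πr² = π(2.690×10^-2 m)² = 2.273×10^-3 m².
For a long solenoid, L = μ₀N²A/ℓ.
L = (4π×10⁻⁷)(2330)²(2.273×10^-3)/(0.585 m) = 2.651×10^-2 H.

L ≈ 26.5 mH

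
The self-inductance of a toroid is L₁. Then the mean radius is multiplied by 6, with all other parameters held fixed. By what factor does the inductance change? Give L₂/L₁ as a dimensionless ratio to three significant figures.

L₂/L₁ = 0.167

For a toroid, L ∝ μᵣN²A/R.
L₂/L₁ = (6)^-1 = 0.167.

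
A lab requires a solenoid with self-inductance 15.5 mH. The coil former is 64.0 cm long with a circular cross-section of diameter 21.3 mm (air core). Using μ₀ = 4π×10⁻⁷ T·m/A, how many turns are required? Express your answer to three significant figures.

A = π(d/2)² = π(1.065×10^-2 m)² = 3.563×10^-4 m².
From L = μ₀N²A/ℓ, N = √(Lℓ / (μ₀A)).
N = √[(1.550×10^-2)(0.64) / ((4π×10⁻⁷)×3.563×10^-4)] = √(2.215×10^7) ≈ 4706.8.

N ≈ 4710 turns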